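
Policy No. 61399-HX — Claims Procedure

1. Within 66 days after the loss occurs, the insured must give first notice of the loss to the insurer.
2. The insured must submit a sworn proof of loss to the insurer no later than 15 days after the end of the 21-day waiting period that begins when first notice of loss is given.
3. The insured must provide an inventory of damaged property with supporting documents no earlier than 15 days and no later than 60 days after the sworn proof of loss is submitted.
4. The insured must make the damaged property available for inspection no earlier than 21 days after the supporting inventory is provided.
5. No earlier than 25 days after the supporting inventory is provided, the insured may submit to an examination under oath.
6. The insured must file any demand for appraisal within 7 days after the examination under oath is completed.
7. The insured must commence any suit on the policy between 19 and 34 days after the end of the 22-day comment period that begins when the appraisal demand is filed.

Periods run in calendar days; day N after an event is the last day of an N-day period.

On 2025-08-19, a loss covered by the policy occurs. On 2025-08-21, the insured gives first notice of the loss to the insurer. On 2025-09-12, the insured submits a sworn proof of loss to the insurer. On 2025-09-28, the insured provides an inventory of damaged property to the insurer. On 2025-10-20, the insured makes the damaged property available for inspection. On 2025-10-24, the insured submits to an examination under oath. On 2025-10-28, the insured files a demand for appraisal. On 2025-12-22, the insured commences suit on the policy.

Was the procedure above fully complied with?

Step 1: 66 days after 2025-08-19 (when the loss occurs) is 2025-10-24; completed 2025-08-21, before the deadline.
Step 2: 15 days after 2025-09-11 (end of the 21-day waiting period, which began when first notice of loss is given on 2025-08-21) is 2025-09-26; 2025-09-12 is within that limit.
Step 3: the window is 15–60 days after 2025-09-12 (when the sworn proof of loss is submitted), so 2025-09-27 through 2025-11-11; done 2025-09-28, which is between those dates.
Step 4: the earliest permitted date is 21 days after 2025-09-28 (when the supporting inventory is provided), i.e. 2025-10-19; done 2025-10-20, after the minimum wait.
Step 5: the earliest permitted date is 25 days after 2025-09-28 (when the supporting inventory is provided), i.e. 2025-10-23; done 2025-10-24 — permitted.
Step 6: 7 days after 2025-10-24 (when the examination under oath is completed) is 2025-10-31; done 2025-10-28 — timely.
Step 7: the window is 19–34 days after 2025-11-19 (end of the 22-day comment period, which began when the appraisal demand is filed on 2025-10-28), so 2025-12-08 through 2025-12-23; done 2025-12-22 — within the window.

Yes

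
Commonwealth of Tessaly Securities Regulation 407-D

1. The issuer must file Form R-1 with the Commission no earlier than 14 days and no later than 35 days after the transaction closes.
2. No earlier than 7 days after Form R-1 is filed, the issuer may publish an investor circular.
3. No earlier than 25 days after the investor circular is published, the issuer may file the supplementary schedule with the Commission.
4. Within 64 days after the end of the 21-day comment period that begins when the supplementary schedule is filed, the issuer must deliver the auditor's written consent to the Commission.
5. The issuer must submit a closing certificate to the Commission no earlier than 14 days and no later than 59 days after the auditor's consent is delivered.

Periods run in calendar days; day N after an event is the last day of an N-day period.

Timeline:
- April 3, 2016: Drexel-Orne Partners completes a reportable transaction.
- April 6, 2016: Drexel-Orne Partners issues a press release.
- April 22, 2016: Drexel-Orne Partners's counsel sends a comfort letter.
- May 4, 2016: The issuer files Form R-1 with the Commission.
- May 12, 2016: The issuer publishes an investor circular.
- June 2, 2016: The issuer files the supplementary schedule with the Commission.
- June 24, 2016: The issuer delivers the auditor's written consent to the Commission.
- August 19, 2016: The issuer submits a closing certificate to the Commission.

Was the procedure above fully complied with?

No

(1) the permitted window runs from April 3, 2016 + 14 = April 17, 2016 to April 3, 2016 + 35 = May 8, 2016; done May 4, 2016 — within the window.
(2) permitted from May 4, 2016 + 7 days = May 11, 2016 onward; done May 12, 2016 — permitted.
(3) permitted from May 12, 2016 + 25 days = June 6, 2016 onward; acted on June 2, 2016, 4 days prematurely.
That is the first point of non-compliance.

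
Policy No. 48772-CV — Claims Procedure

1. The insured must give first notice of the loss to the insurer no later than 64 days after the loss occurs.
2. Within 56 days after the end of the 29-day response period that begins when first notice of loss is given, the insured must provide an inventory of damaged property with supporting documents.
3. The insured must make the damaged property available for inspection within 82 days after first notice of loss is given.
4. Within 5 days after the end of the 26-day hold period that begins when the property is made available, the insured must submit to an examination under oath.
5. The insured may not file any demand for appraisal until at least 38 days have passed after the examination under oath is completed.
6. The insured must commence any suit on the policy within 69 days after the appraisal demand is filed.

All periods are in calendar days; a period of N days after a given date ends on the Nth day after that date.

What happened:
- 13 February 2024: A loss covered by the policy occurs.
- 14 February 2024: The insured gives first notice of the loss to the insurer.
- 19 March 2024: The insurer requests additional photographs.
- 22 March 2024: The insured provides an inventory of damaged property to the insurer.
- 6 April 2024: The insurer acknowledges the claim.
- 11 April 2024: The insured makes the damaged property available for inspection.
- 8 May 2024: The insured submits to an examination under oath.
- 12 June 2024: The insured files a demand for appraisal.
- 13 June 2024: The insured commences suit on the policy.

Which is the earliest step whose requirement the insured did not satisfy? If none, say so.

Step 5

Step 1 — counting 64 days from 13 February 2024 (when the loss occurs) gives a deadline of 17 April 2024; completed 14 February 2024, before the deadline.
Step 2 — counting 56 days from 14 March 2024 (end of the 29-day response period, which began when first notice of loss is given on 14 February 2024) gives a deadline of 9 May 2024; done 22 March 2024 — timely.
Step 3 — counting 82 days from 14 February 2024 (when first notice of loss is given) gives a deadline of 6 May 2024; 11 April 2024 is within that limit.
Step 4 — counting 5 days from 7 May 2024 (end of the 26-day hold period, which began when the property is made available on 11 April 2024) gives a deadline of 12 May 2024; 8 May 2024 is within that limit.
Step 5 — must wait 38 days from 8 May 2024 (when the examination under oath is completed), so not before 15 June 2024; acted on 12 June 2024, 3 days prematurely.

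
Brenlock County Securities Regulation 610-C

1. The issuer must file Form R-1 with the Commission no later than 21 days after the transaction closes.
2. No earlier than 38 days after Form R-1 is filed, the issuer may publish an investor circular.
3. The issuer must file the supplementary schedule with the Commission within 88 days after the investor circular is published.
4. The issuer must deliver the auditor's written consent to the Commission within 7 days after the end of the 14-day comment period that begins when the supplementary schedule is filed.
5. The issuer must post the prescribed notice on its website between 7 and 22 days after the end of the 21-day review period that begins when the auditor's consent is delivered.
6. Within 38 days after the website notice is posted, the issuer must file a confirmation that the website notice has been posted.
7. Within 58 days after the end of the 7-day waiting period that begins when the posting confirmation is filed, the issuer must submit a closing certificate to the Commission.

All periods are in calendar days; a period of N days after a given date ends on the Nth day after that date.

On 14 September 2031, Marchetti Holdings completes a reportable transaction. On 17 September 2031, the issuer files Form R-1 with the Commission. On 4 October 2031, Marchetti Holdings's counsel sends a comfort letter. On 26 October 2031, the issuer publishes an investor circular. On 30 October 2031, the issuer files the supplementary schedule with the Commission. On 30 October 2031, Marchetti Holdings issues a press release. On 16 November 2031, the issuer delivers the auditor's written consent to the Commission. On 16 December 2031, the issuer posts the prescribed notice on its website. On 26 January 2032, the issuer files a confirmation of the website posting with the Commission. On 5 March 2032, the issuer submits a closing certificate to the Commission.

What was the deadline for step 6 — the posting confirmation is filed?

Step 6 runs from 16 December 2031, when the website notice is posted. 38 days after 16 December 2031 is 23 January 2032.

23 January 2032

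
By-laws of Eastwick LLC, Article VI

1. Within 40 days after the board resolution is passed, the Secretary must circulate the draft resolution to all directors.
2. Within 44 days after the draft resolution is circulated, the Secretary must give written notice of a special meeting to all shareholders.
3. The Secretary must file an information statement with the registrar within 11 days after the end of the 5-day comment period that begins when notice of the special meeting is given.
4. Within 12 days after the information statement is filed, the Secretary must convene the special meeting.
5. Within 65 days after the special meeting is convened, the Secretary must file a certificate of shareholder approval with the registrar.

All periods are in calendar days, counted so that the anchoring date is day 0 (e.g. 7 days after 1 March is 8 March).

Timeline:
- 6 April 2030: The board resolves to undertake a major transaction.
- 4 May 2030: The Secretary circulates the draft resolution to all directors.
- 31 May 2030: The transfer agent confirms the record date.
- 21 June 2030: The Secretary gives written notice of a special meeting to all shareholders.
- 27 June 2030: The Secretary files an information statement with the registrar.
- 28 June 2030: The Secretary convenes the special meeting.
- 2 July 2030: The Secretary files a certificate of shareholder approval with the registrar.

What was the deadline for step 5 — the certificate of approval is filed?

1 September 2030

Step 5 runs from 28 June 2030, when the special meeting is convened. 65 days after 28 June 2030 is 1 September 2030.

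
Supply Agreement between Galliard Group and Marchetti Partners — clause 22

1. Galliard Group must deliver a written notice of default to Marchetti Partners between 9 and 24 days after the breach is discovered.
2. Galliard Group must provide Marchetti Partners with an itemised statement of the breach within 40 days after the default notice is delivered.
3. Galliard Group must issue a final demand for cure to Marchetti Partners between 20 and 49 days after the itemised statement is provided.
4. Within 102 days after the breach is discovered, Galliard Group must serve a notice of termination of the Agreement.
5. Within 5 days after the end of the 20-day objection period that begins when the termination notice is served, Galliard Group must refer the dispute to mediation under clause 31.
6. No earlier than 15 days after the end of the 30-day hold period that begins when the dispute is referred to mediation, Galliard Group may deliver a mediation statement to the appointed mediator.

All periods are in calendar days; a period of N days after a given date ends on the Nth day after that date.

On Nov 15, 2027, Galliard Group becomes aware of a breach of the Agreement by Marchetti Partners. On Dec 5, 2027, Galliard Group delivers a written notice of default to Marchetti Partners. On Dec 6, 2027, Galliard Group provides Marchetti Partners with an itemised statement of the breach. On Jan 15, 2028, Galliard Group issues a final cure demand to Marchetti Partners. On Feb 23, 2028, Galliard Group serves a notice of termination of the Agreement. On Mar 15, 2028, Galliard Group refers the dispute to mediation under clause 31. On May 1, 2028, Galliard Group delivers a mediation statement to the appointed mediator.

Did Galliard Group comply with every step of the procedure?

(1) the permitted window runs from Nov 15, 2027 + 9 = Nov 24, 2027 to Nov 15, 2027 + 24 = Dec 9, 2027; Dec 5, 2027 falls inside that range.
(2) due by Dec 5, 2027 + 40 days = Jan 14, 2028; completed Dec 6, 2027, before the deadline.
(3) the permitted window runs from Dec 6, 2027 + 20 = Dec 26, 2027 to Dec 6, 2027 + 49 = Jan 24, 2028; Jan 15, 2028 falls inside that range.
(4) due by Nov 15, 2027 + 102 days = Feb 25, 2028; completed Feb 23, 2028, before the deadline.
(5) due by Mar 14, 2028 + 5 days = Mar 19, 2028; completed Mar 15, 2028, before the deadline.
(6) permitted from Apr 14, 2028 + 15 days = Apr 29, 2028 onward; done May 1, 2028 — permitted.

Yes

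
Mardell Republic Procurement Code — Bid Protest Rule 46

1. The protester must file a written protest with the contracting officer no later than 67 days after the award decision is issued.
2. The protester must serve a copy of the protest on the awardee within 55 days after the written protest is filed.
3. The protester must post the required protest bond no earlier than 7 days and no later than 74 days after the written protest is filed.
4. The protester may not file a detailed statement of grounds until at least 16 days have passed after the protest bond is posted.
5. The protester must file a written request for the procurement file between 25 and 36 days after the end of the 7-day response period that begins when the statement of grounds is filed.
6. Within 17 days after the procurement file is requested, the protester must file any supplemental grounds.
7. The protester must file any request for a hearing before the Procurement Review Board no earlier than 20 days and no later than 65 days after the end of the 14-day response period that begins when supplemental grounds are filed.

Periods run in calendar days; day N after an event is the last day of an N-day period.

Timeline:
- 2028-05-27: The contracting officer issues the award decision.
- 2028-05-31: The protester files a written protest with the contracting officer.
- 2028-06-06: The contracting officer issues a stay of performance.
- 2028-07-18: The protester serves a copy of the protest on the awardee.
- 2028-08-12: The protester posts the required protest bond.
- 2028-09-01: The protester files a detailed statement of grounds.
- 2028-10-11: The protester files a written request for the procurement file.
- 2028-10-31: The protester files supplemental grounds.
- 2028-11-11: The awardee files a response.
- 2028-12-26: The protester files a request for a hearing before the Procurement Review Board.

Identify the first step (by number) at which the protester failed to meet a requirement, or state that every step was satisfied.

(1) due by 2028-05-27 + 67 days = 2028-08-02; 2028-05-31 is within that limit.
(2) due by 2028-05-31 + 55 days = 2028-07-25; completed 2028-07-18, before the deadline.
(3) the permitted window runs from 2028-05-31 + 7 = 2028-06-07 to 2028-05-31 + 74 = 2028-08-13; 2028-08-12 falls inside that range.
(4) permitted from 2028-08-12 + 16 days = 2028-08-28 onward; done 2028-09-01 — permitted.
(5) the permitted window runs from 2028-09-08 + 25 = 2028-10-03 to 2028-09-08 + 36 = 2028-10-14; done 2028-10-11, which is between those dates.
(6) due by 2028-10-11 + 17 days = 2028-10-28; 2028-10-31 misses that deadline by 3 days.

Step 6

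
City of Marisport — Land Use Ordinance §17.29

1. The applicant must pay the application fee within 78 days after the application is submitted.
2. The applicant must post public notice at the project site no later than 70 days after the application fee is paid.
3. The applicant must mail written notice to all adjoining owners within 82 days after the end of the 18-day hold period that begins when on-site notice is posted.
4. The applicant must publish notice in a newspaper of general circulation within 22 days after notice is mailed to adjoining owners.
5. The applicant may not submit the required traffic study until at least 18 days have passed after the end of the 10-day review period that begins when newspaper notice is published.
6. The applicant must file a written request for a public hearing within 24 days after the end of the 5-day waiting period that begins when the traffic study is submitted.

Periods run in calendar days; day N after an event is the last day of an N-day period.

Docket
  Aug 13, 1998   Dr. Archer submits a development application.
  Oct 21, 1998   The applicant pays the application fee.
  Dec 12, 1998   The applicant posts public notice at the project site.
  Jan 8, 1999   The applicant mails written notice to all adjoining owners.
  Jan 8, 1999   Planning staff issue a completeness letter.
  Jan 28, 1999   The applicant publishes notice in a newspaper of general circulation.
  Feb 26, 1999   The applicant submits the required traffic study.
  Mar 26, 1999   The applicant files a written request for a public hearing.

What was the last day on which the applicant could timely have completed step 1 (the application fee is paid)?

Oct 30, 1998

Step 1 runs from Aug 13, 1998, when the application is submitted. 78 days after Aug 13, 1998 is Oct 30, 1998.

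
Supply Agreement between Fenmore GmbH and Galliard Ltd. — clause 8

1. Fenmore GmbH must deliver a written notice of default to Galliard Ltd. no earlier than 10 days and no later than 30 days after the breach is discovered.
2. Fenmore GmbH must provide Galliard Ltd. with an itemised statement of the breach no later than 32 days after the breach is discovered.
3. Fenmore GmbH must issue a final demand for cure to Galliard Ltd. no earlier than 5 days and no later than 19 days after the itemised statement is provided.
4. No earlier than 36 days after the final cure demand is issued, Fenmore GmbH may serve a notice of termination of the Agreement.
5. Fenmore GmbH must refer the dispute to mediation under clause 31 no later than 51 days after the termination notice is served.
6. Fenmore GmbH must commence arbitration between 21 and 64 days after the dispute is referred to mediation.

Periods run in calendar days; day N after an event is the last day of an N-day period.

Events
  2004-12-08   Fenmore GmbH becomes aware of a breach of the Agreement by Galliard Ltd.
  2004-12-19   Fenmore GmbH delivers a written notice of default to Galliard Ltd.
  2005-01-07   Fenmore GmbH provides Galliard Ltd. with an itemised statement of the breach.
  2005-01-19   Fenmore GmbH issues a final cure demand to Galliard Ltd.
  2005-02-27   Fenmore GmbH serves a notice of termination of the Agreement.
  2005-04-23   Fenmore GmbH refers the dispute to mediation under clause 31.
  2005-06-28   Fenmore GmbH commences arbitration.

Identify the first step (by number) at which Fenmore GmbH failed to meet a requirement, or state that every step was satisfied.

Step 1: the window is 10–30 days after 2004-12-08 (when the breach is discovered), so 2004-12-18 through 2005-01-07; done 2004-12-19, which is between those dates.
Step 2: 32 days after 2004-12-08 (when the breach is discovered) is 2005-01-09; 2005-01-07 is within that limit.
Step 3: the window is 5–19 days after 2005-01-07 (when the itemised statement is provided), so 2005-01-12 through 2005-01-26; done 2005-01-19, which is between those dates.
Step 4: the earliest permitted date is 36 days after 2005-01-19 (when the final cure demand is issued), i.e. 2005-02-24; 2005-02-27 is on or after that date.
Step 5: 51 days after 2005-02-27 (when the termination notice is served) is 2005-04-19; not done until 2005-04-23, 4 days after the deadline.
Later steps need not be reached.

Step 5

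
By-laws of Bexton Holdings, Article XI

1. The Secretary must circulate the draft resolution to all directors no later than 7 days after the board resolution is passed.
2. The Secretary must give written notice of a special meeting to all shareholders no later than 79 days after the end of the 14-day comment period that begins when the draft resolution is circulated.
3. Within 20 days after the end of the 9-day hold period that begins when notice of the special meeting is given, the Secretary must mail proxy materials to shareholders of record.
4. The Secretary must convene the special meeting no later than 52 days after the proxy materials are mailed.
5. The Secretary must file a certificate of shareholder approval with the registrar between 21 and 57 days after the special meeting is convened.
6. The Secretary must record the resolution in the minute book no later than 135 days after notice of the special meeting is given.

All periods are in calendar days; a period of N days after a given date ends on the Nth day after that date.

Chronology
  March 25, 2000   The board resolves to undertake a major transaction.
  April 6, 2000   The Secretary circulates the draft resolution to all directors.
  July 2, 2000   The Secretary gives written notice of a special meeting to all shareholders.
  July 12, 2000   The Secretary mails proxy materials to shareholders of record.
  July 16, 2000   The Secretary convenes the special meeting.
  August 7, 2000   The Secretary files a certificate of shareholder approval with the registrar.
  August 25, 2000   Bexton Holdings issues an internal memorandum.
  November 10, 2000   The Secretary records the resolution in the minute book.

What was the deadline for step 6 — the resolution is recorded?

Step 6 runs from July 2, 2000, when notice of the special meeting is given. 135 days after July 2, 2000 is November 14, 2000.

November 14, 2000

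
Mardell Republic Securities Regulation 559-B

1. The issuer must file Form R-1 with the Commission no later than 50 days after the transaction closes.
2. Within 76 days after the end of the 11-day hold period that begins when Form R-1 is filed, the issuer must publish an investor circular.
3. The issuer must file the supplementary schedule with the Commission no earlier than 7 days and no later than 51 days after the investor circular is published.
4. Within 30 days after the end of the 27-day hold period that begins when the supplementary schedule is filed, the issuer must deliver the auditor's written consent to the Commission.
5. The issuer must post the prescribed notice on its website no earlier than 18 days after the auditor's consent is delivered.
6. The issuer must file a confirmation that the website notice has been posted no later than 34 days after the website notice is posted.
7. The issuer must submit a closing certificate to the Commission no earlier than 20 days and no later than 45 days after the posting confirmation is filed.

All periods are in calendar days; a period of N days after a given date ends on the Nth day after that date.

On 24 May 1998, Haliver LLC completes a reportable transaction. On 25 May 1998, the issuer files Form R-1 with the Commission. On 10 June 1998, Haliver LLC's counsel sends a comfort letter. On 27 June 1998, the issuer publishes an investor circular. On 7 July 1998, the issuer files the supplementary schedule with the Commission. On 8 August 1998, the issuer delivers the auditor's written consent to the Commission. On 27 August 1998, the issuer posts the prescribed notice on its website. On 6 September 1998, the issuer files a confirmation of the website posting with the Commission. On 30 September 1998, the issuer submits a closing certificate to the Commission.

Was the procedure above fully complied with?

(1) due by 24 May 1998 + 50 days = 13 July 1998; completed 25 May 1998, before the deadline.
(2) due by 5 June 1998 + 76 days = 20 August 1998; completed 27 June 1998, before the deadline.
(3) the permitted window runs from 27 June 1998 + 7 = 4 July 1998 to 27 June 1998 + 51 = 17 August 1998; done 7 July 1998 — within the window.
(4) due by 3 August 1998 + 30 days = 2 September 1998; 8 August 1998 is within that limit.
(5) permitted from 8 August 1998 + 18 days = 26 August 1998 onward; 27 August 1998 is on or after that date.
(6) due by 27 August 1998 + 34 days = 30 September 1998; done 6 September 1998 — timely.
(7) the permitted window runs from 6 September 1998 + 20 = 26 September 1998 to 6 September 1998 + 45 = 21 October 1998; done 30 September 1998, which is between those dates.

Yes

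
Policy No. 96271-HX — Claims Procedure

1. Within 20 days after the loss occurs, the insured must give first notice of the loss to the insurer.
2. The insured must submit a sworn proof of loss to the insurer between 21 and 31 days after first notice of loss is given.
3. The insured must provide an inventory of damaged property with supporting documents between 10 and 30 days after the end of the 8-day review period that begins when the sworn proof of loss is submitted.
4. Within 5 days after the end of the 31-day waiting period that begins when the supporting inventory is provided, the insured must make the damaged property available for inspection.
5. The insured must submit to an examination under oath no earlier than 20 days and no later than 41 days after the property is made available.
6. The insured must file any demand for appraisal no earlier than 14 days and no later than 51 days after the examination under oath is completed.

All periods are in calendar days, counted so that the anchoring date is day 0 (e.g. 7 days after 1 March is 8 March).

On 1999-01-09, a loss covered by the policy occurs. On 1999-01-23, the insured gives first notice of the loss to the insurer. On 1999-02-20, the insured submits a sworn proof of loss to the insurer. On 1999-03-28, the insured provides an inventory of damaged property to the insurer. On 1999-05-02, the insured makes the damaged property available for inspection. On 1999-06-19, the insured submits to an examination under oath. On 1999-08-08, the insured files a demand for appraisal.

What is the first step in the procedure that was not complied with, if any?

Step 5

Step 1 — counting 20 days from 1999-01-09 (when the loss occurs) gives a deadline of 1999-01-29; completed 1999-01-23, before the deadline.
Step 2 — 21 and 31 days from 1999-01-23 (when first notice of loss is given) are 1999-02-13 and 1999-02-23 respectively; done 1999-02-20, which is between those dates.
Step 3 — 10 and 30 days from 1999-02-28 (end of the 8-day review period, which began when the sworn proof of loss is submitted on 1999-02-20) are 1999-03-10 and 1999-03-30 respectively; done 1999-03-28, which is between those dates.
Step 4 — counting 5 days from 1999-04-28 (end of the 31-day waiting period, which began when the supporting inventory is provided on 1999-03-28) gives a deadline of 1999-05-03; 1999-05-02 is within that limit.
Step 5 — 20 and 41 days from 1999-05-02 (when the property is made available) are 1999-05-22 and 1999-06-12 respectively; done 1999-06-19 — 7 days after the window closed.
Later steps need not be reached.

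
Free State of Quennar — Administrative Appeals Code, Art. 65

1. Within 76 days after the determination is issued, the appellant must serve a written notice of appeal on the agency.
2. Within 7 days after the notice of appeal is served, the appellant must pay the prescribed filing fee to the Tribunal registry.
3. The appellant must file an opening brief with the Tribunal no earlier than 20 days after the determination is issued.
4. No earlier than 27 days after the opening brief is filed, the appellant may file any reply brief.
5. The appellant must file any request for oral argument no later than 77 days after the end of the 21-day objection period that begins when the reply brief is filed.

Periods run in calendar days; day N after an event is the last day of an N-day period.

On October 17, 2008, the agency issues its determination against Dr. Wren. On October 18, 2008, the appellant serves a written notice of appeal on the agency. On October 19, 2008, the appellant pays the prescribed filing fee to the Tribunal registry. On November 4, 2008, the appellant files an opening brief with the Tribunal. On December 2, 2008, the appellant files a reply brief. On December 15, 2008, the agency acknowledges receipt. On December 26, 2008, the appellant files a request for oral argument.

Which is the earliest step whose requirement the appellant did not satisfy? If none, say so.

Step 1 — counting 76 days from October 17, 2008 (when the determination is issued) gives a deadline of January 1, 2009; October 18, 2008 is within that limit.
Step 2 — counting 7 days from October 18, 2008 (when the notice of appeal is served) gives a deadline of October 25, 2008; done October 19, 2008 — timely.
Step 3 — must wait 20 days from October 17, 2008 (when the determination is issued), so not before November 6, 2008; November 4, 2008 is 2 days before the earliest permitted date.

Step 3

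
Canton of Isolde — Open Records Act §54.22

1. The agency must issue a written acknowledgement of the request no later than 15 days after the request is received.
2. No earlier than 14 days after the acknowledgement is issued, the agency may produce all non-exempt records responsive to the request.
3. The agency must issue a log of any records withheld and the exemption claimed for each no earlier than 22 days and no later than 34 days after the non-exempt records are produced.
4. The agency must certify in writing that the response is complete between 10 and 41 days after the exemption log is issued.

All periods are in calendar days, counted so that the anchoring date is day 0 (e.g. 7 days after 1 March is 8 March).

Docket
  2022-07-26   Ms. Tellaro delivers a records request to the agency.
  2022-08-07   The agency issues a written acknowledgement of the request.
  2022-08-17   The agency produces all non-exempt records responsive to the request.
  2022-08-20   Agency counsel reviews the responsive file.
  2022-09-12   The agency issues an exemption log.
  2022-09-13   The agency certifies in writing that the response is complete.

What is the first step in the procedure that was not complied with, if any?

Step 2

Step 1: 15 days after 2022-07-26 (when the request is received) is 2022-08-10; completed 2022-08-07, before the deadline.
Step 2: the earliest permitted date is 14 days after 2022-08-07 (when the acknowledgement is issued), i.e. 2022-08-21; acted on 2022-08-17, 4 days prematurely.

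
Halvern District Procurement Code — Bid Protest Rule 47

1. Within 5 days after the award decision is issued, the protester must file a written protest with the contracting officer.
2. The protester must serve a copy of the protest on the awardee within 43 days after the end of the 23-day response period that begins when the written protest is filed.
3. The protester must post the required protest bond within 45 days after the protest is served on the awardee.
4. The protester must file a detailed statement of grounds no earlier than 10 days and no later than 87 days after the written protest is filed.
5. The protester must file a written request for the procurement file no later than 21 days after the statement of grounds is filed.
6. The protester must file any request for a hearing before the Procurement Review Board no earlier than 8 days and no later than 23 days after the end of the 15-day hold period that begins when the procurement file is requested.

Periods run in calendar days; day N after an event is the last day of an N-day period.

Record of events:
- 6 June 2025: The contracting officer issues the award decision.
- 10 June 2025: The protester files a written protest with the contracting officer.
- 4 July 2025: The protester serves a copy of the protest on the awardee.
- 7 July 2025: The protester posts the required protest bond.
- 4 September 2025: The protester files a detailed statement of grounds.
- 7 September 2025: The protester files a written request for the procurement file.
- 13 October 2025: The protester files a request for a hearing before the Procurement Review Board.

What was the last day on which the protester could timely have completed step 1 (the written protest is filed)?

11 June 2025

Step 1 runs from 6 June 2025, when the award decision is issued. 5 days after 6 June 2025 is 11 June 2025.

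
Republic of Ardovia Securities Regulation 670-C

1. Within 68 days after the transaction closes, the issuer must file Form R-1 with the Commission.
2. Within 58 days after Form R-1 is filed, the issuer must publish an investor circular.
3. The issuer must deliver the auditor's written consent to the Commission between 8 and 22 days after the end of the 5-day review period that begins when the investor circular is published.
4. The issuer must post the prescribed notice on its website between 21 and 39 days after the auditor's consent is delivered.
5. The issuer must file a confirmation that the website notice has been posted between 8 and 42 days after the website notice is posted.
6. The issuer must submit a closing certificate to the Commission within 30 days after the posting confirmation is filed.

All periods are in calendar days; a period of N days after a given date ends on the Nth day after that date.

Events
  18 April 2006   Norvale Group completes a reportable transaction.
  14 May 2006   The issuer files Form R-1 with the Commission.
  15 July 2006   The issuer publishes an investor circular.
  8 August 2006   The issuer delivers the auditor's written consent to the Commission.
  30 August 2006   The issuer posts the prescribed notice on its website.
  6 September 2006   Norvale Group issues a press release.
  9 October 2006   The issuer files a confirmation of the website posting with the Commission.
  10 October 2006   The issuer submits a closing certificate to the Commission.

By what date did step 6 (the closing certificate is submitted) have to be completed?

Step 6 runs from 9 October 2006, when the posting confirmation is filed. 30 days after 9 October 2006 is 8 November 2006.

8 November 2006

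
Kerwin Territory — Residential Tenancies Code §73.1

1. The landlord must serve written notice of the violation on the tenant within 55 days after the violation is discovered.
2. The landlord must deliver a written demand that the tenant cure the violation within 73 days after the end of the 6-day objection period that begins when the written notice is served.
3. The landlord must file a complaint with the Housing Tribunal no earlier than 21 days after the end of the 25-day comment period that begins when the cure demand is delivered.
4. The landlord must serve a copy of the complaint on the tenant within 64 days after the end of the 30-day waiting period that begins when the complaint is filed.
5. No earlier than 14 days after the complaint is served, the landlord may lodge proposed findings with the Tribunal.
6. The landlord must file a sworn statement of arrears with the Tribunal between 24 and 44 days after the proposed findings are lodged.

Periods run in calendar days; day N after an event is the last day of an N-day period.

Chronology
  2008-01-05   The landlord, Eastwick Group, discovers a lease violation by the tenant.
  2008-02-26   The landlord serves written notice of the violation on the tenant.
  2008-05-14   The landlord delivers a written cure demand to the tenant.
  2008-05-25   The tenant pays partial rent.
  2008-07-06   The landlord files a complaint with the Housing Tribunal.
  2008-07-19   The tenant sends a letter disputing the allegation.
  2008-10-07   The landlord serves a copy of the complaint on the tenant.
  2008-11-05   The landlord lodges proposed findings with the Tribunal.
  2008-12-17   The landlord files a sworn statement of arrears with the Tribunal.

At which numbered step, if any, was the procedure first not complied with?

None — every step was satisfied

(1) due by 2008-01-05 + 55 days = 2008-02-29; done 2008-02-26 — timely.
(2) due by 2008-03-03 + 73 days = 2008-05-15; completed 2008-05-14, before the deadline.
(3) permitted from 2008-06-08 + 21 days = 2008-06-29 onward; done 2008-07-06 — permitted.
(4) due by 2008-08-05 + 64 days = 2008-10-08; completed 2008-10-07, before the deadline.
(5) permitted from 2008-10-07 + 14 days = 2008-10-21 onward; done 2008-11-05 — permitted.
(6) the permitted window runs from 2008-11-05 + 24 = 2008-11-29 to 2008-11-05 + 44 = 2008-12-19; done 2008-12-17 — within the window.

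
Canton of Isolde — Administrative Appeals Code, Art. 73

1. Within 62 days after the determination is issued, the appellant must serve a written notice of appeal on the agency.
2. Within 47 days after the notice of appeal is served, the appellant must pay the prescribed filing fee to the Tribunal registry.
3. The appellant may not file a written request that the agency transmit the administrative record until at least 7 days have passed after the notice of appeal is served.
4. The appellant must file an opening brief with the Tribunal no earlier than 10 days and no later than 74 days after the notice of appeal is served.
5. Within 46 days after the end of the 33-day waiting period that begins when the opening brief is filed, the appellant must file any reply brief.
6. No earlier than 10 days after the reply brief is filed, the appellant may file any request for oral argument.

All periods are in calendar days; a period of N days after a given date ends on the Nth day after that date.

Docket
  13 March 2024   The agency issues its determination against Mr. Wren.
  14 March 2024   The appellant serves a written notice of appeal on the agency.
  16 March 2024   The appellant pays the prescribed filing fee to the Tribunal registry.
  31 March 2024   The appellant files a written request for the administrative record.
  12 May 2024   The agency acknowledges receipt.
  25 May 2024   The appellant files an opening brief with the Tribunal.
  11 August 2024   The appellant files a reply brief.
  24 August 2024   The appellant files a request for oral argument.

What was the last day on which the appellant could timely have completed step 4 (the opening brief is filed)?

Step 4 runs from 14 March 2024, when the notice of appeal is served. The window is 10–74 days after 14 March 2024; it closes on 27 May 2024.

27 May 2024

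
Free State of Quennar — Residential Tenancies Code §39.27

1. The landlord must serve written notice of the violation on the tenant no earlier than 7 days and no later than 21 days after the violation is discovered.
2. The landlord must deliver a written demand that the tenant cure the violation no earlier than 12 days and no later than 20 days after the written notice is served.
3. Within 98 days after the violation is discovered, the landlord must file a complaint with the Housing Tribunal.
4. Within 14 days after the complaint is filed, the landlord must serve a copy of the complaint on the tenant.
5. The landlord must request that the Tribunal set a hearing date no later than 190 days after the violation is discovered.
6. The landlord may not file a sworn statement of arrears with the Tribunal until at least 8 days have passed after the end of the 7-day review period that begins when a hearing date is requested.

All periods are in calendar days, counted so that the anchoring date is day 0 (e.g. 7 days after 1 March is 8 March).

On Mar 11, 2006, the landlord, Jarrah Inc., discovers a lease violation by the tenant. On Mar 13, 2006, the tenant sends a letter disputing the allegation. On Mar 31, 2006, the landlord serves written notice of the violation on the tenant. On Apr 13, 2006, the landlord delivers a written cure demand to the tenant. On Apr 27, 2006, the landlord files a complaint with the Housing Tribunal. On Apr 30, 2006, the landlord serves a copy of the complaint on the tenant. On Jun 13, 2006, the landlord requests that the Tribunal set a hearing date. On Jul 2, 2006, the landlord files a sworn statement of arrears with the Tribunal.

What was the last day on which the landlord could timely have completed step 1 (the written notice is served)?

Apr 1, 2006

Step 1 runs from Mar 11, 2006, when the violation is discovered. The window is 7–21 days after Mar 11, 2006; it closes on Apr 1, 2006.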